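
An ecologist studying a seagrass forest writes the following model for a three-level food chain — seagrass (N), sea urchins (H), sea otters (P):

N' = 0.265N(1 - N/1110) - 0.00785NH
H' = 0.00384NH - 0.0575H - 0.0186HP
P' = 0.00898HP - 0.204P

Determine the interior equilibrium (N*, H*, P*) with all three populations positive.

From dP/dt = 0: 0.00898H* = 0.204, so H* = 22.7.
From dN/dt = 0: 0.265(1 - N*/1110) = 0.00785·22.7, giving N* = 1110·(1 - 0.673) = 363.
From dH/dt = 0: 0.00384·363 - 0.0575 = 0.0186P*, so P* = 1.34/0.0186 = 71.9.

N* ≈ 363, H* ≈ 22.7, P* ≈ 71.9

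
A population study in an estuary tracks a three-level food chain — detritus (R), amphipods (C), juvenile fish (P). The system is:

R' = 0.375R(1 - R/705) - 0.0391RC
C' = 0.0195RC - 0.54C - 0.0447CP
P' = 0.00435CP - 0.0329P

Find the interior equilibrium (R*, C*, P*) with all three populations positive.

From dP/dt = 0: 0.00435C* = 0.0329, so C* = 7.56.
From dR/dt = 0: 0.375(1 - R*/705) = 0.0391·7.56, giving R* = 705·(1 - 0.789) = 149.
From dC/dt = 0: 0.0195·149 - 0.54 = 0.0447P*, so P* = 2.37/0.0447 = 52.9.

R* ≈ 149, C* ≈ 7.56, P* ≈ 52.9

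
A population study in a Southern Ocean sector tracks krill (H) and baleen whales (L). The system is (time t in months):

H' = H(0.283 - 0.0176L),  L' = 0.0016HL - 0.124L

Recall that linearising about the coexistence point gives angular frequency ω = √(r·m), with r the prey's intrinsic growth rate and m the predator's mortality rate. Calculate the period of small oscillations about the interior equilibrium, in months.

Here r = 0.283 and m = 0.124, so r·m = 0.0351.
ω = √0.0351 = 0.187 per month, hence T = 2π/ω ≈ 33.5 months.

T ≈ 33.5 months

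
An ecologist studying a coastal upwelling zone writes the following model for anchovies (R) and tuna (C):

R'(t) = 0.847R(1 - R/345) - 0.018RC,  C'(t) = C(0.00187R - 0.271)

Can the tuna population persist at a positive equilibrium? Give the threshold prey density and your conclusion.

The predator equation gives dC/dt > 0 only when R > 0.271/0.00187 = 145.
Without the predator, R → K = 345. Since 345 > 145, the predator can invade and persist.

Threshold R = 145; K > 145, so yes, the predator persists.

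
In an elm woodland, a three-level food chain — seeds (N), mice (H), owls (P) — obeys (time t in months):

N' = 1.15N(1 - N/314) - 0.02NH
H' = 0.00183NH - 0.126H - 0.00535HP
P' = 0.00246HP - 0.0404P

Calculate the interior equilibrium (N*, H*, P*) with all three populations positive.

From dP/dt = 0: 0.00246H* = 0.0404, so H* = 16.4.
From dN/dt = 0: 1.15(1 - N*/314) = 0.02·16.4, giving N* = 314·(1 - 0.286) = 224.
From dH/dt = 0: 0.00183·224 - 0.126 = 0.00535P*, so P* = 0.285/0.00535 = 53.2.

N* ≈ 224, H* ≈ 16.4, P* ≈ 53.2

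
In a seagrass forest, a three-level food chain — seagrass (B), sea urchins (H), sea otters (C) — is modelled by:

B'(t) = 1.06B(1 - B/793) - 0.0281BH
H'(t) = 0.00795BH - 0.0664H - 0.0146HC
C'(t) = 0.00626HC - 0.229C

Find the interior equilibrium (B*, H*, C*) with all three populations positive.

From dC/dt = 0: 0.00626H* = 0.229, so H* = 36.6.
From dB/dt = 0: 1.06(1 - B*/793) = 0.0281·36.6, giving B* = 793·(1 - 0.97) = 24.
From dH/dt = 0: 0.00795·24 - 0.0664 = 0.0146C*, so C* = 0.124/0.0146 = 8.51.

B* ≈ 24, H* ≈ 36.6, C* ≈ 8.51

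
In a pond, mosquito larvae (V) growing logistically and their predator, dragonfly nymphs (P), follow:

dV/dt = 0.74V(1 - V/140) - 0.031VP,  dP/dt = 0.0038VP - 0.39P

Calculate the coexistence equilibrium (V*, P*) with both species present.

From dP/dt = 0 with P > 0: 0.0038V* = 0.39, so V* = 103.
Substitute into dV/dt = 0: 0.74(1 - 103/140) = 0.031P*.
The bracket is 0.267, giving P* = 0.198/0.031 = 6.37.

V* ≈ 103, P* ≈ 6.37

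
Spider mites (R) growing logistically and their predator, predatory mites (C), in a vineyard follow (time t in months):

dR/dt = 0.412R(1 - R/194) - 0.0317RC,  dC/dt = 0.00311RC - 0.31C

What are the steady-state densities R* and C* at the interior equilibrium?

From dC/dt = 0 with C > 0: 0.00311R* = 0.31, so R* = 99.7.
Substitute into dR/dt = 0: 0.412(1 - 99.7/194) = 0.0317C*.
The bracket is 0.486, giving C* = 0.2/0.0317 = 6.32.

R* ≈ 99.7, C* ≈ 6.32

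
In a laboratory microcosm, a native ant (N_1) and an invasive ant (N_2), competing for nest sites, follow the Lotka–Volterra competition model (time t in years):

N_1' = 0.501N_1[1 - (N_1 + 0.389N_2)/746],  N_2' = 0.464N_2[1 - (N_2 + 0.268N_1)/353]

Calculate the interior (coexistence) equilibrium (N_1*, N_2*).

Setting both brackets to zero gives the nullclines N_1 + 0.389N_2 = 746 and 0.268N_1 + N_2 = 353.
Substituting N_2 = 353 - 0.268N_1 into the first: N_1(1 - 0.389·0.268) = 746 - 0.389·353.
So N_1* = 609/0.896 = 680, and then N_2* = 353 - 0.268·680 = 171.

N_1* ≈ 680, N_2* ≈ 171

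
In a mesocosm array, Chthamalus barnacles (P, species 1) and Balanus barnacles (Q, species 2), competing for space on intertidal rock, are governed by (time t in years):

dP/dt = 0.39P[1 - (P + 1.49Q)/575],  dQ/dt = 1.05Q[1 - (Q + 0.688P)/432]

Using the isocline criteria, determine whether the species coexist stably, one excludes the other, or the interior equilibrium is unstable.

Compare the nullcline intercepts: K1/α12 = 575/1.49 = 386 < K2 = 432; K2/α21 = 432/0.688 = 628 > K1 = 575.
Since the inequalities point opposite ways, species 2 can invade but species 1 cannot.

species 2 excludes species 1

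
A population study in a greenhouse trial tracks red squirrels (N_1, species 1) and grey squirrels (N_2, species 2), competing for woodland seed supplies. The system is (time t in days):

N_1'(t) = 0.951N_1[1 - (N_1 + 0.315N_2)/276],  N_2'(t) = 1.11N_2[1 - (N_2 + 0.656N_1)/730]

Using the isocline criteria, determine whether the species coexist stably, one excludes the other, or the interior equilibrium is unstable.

stable coexistence

Compare the nullcline intercepts: K1/α12 = 276/0.315 = 876 > K2 = 730; K2/α21 = 730/0.656 = 1110 > K1 = 276.
Since both inequalities hold, each species can invade when rare, so the interior equilibrium is stable.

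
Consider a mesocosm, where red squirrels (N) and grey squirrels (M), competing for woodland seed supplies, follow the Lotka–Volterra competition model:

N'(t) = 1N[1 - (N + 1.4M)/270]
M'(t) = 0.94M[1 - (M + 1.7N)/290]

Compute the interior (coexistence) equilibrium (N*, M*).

Setting both brackets to zero gives the nullclines N + 1.4M = 270 and 1.7N + M = 290.
Substituting M = 290 - 1.7N into the first: N(1 - 1.4·1.7) = 270 - 1.4·290.
So N* = -136/-1.38 = 98.6, and then M* = 290 - 1.7·98.6 = 122.

N* ≈ 98.6, M* ≈ 122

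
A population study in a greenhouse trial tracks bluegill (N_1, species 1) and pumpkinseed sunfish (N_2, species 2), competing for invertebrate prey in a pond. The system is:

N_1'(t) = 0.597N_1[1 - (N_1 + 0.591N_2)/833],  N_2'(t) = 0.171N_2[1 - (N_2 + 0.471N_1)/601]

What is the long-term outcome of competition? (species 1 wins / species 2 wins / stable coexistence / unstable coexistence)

stable coexistence

Compare the nullcline intercepts: K1/α12 = 833/0.591 = 1410 > K2 = 601; K2/α21 = 601/0.471 = 1280 > K1 = 833.
Since both inequalities hold, each species can invade when rare, so the interior equilibrium is stable.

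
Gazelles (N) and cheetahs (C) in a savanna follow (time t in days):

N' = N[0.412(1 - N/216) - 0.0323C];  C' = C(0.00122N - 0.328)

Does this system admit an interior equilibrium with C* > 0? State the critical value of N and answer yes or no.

The predator equation gives dC/dt > 0 only when N > 0.328/0.00122 = 269.
Without the predator, N → K = 216. Since 216 < 269, the predator cannot invade.

Threshold N = 269; K < 269, so no, the predator goes extinct.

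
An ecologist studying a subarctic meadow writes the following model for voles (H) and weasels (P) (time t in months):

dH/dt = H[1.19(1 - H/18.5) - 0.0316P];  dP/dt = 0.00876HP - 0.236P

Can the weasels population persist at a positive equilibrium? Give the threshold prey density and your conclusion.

The predator equation gives dP/dt > 0 only when H > 0.236/0.00876 = 26.9.
Without the predator, H → K = 18.5. Since 18.5 < 26.9, the predator cannot invade.

Threshold H = 26.9; K < 26.9, so no, the predator goes extinct.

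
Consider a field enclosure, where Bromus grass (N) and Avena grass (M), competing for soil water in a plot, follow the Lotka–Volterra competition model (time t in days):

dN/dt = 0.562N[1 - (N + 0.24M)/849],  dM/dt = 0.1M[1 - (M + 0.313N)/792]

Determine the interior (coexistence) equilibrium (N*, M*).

N* ≈ 712, M* ≈ 569

Setting both brackets to zero gives the nullclines N + 0.24M = 849 and 0.313N + M = 792.
Substituting M = 792 - 0.313N into the first: N(1 - 0.24·0.313) = 849 - 0.24·792.
So N* = 659/0.925 = 712, and then M* = 792 - 0.313·712 = 569.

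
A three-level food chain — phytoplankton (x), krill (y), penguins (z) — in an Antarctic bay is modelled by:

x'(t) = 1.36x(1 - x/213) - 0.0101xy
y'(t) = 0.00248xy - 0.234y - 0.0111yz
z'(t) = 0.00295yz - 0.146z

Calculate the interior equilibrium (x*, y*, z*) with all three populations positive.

From dz/dt = 0: 0.00295y* = 0.146, so y* = 49.5.
From dx/dt = 0: 1.36(1 - x*/213) = 0.0101·49.5, giving x* = 213·(1 - 0.368) = 135.
From dy/dt = 0: 0.00248·135 - 0.234 = 0.0111z*, so z* = 0.1/0.0111 = 9.02.

x* ≈ 135, y* ≈ 49.5, z* ≈ 9.02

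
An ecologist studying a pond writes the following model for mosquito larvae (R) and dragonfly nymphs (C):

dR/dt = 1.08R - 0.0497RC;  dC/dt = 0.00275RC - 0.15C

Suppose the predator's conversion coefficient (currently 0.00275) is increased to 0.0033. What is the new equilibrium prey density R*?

R* ≈ 45.5

At the interior fixed point, setting dC/dt = 0 with C > 0 fixes R* = (predator death rate)/(RC coefficient) — independent of the other coefficients.
With the change, R* = 0.15/0.0033 = 45.5; it falls from 54.5.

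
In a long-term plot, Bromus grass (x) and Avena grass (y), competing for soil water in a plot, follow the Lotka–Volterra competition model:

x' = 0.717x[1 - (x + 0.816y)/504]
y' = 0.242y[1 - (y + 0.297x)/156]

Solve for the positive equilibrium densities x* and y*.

Setting both brackets to zero gives the nullclines x + 0.816y = 504 and 0.297x + y = 156.
Substituting y = 156 - 0.297x into the first: x(1 - 0.816·0.297) = 504 - 0.816·156.
So x* = 377/0.758 = 497, and then y* = 156 - 0.297·497 = 8.33.

x* ≈ 497, y* ≈ 8.33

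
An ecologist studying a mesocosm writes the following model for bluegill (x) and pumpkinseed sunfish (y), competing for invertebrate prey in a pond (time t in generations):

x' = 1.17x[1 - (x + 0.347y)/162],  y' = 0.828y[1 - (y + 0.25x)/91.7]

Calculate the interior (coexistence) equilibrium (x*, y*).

Setting both brackets to zero gives the nullclines x + 0.347y = 162 and 0.25x + y = 91.7.
Substituting y = 91.7 - 0.25x into the first: x(1 - 0.347·0.25) = 162 - 0.347·91.7.
So x* = 130/0.913 = 143, and then y* = 91.7 - 0.25·143 = 56.1.

x* ≈ 143, y* ≈ 56.1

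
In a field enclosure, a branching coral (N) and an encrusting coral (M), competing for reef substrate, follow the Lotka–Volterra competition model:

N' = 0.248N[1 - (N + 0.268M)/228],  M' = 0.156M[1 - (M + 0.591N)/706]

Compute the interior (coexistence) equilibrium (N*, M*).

N* ≈ 46.1, M* ≈ 679

Setting both brackets to zero gives the nullclines N + 0.268M = 228 and 0.591N + M = 706.
Substituting M = 706 - 0.591N into the first: N(1 - 0.268·0.591) = 228 - 0.268·706.
So N* = 38.8/0.842 = 46.1, and then M* = 706 - 0.591·46.1 = 679.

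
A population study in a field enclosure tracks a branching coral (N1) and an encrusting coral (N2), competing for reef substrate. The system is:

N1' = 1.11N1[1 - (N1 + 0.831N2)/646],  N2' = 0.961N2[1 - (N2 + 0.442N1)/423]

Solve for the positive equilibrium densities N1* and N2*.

N1* ≈ 465, N2* ≈ 217

Setting both brackets to zero gives the nullclines N1 + 0.831N2 = 646 and 0.442N1 + N2 = 423.
Substituting N2 = 423 - 0.442N1 into the first: N1(1 - 0.831·0.442) = 646 - 0.831·423.
So N1* = 294/0.633 = 465, and then N2* = 423 - 0.442·465 = 217.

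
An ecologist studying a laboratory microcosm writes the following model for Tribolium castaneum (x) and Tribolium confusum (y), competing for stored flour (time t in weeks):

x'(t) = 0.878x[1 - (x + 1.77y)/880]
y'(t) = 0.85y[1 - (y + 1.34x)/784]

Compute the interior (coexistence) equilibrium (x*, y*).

x* ≈ 370, y* ≈ 288

Setting both brackets to zero gives the nullclines x + 1.77y = 880 and 1.34x + y = 784.
Substituting y = 784 - 1.34x into the first: x(1 - 1.77·1.34) = 880 - 1.77·784.
So x* = -508/-1.37 = 370, and then y* = 784 - 1.34·370 = 288.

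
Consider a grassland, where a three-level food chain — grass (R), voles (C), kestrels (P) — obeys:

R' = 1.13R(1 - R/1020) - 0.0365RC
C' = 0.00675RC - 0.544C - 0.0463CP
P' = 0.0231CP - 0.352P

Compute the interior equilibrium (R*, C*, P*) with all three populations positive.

From dP/dt = 0: 0.0231C* = 0.352, so C* = 15.2.
From dR/dt = 0: 1.13(1 - R*/1020) = 0.0365·15.2, giving R* = 1020·(1 - 0.492) = 518.
From dC/dt = 0: 0.00675·518 - 0.544 = 0.0463P*, so P* = 2.95/0.0463 = 63.8.

R* ≈ 518, C* ≈ 15.2, P* ≈ 63.8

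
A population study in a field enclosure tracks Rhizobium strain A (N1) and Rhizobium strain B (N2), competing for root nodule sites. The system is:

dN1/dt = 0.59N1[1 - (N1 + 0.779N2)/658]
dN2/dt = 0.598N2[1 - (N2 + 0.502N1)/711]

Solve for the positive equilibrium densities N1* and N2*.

N1* ≈ 171, N2* ≈ 625

Setting both brackets to zero gives the nullclines N1 + 0.779N2 = 658 and 0.502N1 + N2 = 711.
Substituting N2 = 711 - 0.502N1 into the first: N1(1 - 0.779·0.502) = 658 - 0.779·711.
So N1* = 104/0.609 = 171, and then N2* = 711 - 0.502·171 = 625.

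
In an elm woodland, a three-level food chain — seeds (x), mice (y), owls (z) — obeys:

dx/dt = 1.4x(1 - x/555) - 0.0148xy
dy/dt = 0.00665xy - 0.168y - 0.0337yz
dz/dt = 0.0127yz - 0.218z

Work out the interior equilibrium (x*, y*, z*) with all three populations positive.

x* ≈ 454, y* ≈ 17.2, z* ≈ 84.7

From dz/dt = 0: 0.0127y* = 0.218, so y* = 17.2.
From dx/dt = 0: 1.4(1 - x*/555) = 0.0148·17.2, giving x* = 555·(1 - 0.181) = 454.
From dy/dt = 0: 0.00665·454 - 0.168 = 0.0337z*, so z* = 2.85/0.0337 = 84.7.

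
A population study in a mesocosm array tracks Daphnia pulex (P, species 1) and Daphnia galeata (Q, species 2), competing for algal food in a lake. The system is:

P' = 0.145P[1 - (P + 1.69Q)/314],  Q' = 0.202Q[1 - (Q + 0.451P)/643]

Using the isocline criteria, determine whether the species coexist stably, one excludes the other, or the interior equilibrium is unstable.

species 2 excludes species 1

Compare the nullcline intercepts: K1/α12 = 314/1.69 = 186 < K2 = 643; K2/α21 = 643/0.451 = 1430 > K1 = 314.
Since the inequalities point opposite ways, species 2 can invade but species 1 cannot.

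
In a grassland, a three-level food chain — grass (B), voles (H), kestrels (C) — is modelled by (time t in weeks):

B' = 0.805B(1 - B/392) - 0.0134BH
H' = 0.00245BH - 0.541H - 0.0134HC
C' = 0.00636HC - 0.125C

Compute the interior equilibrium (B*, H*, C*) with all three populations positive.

From dC/dt = 0: 0.00636H* = 0.125, so H* = 19.7.
From dB/dt = 0: 0.805(1 - B*/392) = 0.0134·19.7, giving B* = 392·(1 - 0.327) = 264.
From dH/dt = 0: 0.00245·264 - 0.541 = 0.0134C*, so C* = 0.105/0.0134 = 7.85.

B* ≈ 264, H* ≈ 19.7, C* ≈ 7.85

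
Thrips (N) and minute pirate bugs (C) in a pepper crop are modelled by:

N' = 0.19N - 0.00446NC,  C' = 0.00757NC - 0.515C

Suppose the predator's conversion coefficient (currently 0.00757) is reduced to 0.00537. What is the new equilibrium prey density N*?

N* ≈ 95.9

At the interior fixed point, setting dC/dt = 0 with C > 0 fixes N* = (predator death rate)/(NC coefficient) — independent of the other coefficients.
With the change, N* = 0.515/0.00537 = 95.9; it rises from 68.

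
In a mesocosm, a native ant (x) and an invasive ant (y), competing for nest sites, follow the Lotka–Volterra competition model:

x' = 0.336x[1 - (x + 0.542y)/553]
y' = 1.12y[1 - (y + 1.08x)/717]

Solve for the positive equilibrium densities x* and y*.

x* ≈ 396, y* ≈ 289

Setting both brackets to zero gives the nullclines x + 0.542y = 553 and 1.08x + y = 717.
Substituting y = 717 - 1.08x into the first: x(1 - 0.542·1.08) = 553 - 0.542·717.
So x* = 164/0.415 = 396, and then y* = 717 - 1.08·396 = 289.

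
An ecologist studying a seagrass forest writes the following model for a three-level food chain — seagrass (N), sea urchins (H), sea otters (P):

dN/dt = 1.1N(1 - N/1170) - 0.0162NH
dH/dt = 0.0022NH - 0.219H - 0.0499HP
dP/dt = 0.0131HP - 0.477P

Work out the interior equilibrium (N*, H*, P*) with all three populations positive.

N* ≈ 543, H* ≈ 36.4, P* ≈ 19.5

From dP/dt = 0: 0.0131H* = 0.477, so H* = 36.4.
From dN/dt = 0: 1.1(1 - N*/1170) = 0.0162·36.4, giving N* = 1170·(1 - 0.536) = 543.
From dH/dt = 0: 0.0022·543 - 0.219 = 0.0499P*, so P* = 0.975/0.0499 = 19.5.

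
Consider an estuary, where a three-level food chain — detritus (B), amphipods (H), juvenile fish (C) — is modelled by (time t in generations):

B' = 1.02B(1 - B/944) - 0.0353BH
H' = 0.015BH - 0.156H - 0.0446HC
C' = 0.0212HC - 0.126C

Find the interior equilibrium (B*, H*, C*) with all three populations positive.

B* ≈ 750, H* ≈ 5.94, C* ≈ 249

From dC/dt = 0: 0.0212H* = 0.126, so H* = 5.94.
From dB/dt = 0: 1.02(1 - B*/944) = 0.0353·5.94, giving B* = 944·(1 - 0.206) = 750.
From dH/dt = 0: 0.015·750 - 0.156 = 0.0446C*, so C* = 11.1/0.0446 = 249.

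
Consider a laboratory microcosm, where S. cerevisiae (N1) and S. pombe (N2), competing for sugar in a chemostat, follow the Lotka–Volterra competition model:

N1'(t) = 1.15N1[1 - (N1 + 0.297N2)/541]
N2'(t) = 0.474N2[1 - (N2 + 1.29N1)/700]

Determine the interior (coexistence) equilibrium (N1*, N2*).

N1* ≈ 540, N2* ≈ 3.42

Setting both brackets to zero gives the nullclines N1 + 0.297N2 = 541 and 1.29N1 + N2 = 700.
Substituting N2 = 700 - 1.29N1 into the first: N1(1 - 0.297·1.29) = 541 - 0.297·700.
So N1* = 333/0.617 = 540, and then N2* = 700 - 1.29·540 = 3.42.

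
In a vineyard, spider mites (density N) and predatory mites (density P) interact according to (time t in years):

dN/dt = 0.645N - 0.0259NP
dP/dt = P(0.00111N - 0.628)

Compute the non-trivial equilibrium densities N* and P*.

N* ≈ 566, P* ≈ 24.9

Set dP/dt = 0 with P > 0: 0.00111N - 0.628 = 0, so N* = 0.628/0.00111 = 566.
Set dN/dt = 0 with N > 0: 0.645 - 0.0259P = 0, so P* = 0.645/0.0259 = 24.9.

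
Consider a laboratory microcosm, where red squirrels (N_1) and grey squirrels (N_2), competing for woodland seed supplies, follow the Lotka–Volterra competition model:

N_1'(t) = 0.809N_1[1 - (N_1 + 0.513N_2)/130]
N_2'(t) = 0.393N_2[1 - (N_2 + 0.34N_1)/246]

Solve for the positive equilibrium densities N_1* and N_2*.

N_1* ≈ 4.61, N_2* ≈ 244

Setting both brackets to zero gives the nullclines N_1 + 0.513N_2 = 130 and 0.34N_1 + N_2 = 246.
Substituting N_2 = 246 - 0.34N_1 into the first: N_1(1 - 0.513·0.34) = 130 - 0.513·246.
So N_1* = 3.8/0.826 = 4.61, and then N_2* = 246 - 0.34·4.61 = 244.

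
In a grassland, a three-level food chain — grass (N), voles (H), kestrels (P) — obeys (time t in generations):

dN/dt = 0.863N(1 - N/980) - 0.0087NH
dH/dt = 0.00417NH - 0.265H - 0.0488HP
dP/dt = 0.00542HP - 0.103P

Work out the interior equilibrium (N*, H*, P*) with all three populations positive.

From dP/dt = 0: 0.00542H* = 0.103, so H* = 19.
From dN/dt = 0: 0.863(1 - N*/980) = 0.0087·19, giving N* = 980·(1 - 0.192) = 792.
From dH/dt = 0: 0.00417·792 - 0.265 = 0.0488P*, so P* = 3.04/0.0488 = 62.3.

N* ≈ 792, H* ≈ 19, P* ≈ 62.3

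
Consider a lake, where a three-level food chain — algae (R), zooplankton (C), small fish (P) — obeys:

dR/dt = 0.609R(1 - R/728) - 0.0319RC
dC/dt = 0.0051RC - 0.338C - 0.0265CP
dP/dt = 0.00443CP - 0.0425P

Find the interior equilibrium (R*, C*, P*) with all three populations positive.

R* ≈ 362, C* ≈ 9.59, P* ≈ 56.9

From dP/dt = 0: 0.00443C* = 0.0425, so C* = 9.59.
From dR/dt = 0: 0.609(1 - R*/728) = 0.0319·9.59, giving R* = 728·(1 - 0.503) = 362.
From dC/dt = 0: 0.0051·362 - 0.338 = 0.0265P*, so P* = 1.51/0.0265 = 56.9.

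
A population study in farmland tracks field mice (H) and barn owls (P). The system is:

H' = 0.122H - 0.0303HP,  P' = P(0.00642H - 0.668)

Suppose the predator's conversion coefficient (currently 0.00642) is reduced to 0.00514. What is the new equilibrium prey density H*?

At the interior fixed point, setting dP/dt = 0 with P > 0 fixes H* = (predator death rate)/(HP coefficient) — independent of the other coefficients.
With the change, H* = 0.668/0.00514 = 130; it rises from 104.

H* ≈ 130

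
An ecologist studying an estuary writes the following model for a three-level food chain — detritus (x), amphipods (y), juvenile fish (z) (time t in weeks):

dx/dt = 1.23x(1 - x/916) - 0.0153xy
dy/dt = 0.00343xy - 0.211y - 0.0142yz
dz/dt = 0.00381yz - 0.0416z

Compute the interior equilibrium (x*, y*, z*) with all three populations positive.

From dz/dt = 0: 0.00381y* = 0.0416, so y* = 10.9.
From dx/dt = 0: 1.23(1 - x*/916) = 0.0153·10.9, giving x* = 916·(1 - 0.136) = 792.
From dy/dt = 0: 0.00343·792 - 0.211 = 0.0142z*, so z* = 2.5/0.0142 = 176.

x* ≈ 792, y* ≈ 10.9, z* ≈ 176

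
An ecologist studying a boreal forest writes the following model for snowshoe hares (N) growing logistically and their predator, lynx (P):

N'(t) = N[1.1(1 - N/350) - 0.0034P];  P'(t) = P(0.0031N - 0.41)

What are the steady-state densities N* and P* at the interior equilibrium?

N* ≈ 132, P* ≈ 201

From dP/dt = 0 with P > 0: 0.0031N* = 0.41, so N* = 132.
Substitute into dN/dt = 0: 1.1(1 - 132/350) = 0.0034P*.
The bracket is 0.622, giving P* = 0.684/0.0034 = 201.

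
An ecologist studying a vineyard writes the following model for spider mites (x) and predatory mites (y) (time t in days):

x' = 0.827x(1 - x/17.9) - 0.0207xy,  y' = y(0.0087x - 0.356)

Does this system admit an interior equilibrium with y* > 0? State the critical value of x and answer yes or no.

Threshold x = 40.9; K < 40.9, so no, the predator goes extinct.

The predator equation gives dy/dt > 0 only when x > 0.356/0.0087 = 40.9.
Without the predator, x → K = 17.9. Since 17.9 < 40.9, the predator cannot invade.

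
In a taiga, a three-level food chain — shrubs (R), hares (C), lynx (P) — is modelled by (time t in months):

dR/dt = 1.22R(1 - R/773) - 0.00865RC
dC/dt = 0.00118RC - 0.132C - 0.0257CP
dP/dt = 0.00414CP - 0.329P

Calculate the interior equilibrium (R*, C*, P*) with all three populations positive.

From dP/dt = 0: 0.00414C* = 0.329, so C* = 79.5.
From dR/dt = 0: 1.22(1 - R*/773) = 0.00865·79.5, giving R* = 773·(1 - 0.563) = 337.
From dC/dt = 0: 0.00118·337 - 0.132 = 0.0257P*, so P* = 0.266/0.0257 = 10.4.

R* ≈ 337, C* ≈ 79.5, P* ≈ 10.4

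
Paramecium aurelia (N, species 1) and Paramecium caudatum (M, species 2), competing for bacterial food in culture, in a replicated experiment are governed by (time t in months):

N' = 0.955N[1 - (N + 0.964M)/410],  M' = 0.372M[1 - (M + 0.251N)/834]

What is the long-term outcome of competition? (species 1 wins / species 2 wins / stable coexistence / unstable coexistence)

Compare the nullcline intercepts: K1/α12 = 410/0.964 = 425 < K2 = 834; K2/α21 = 834/0.251 = 3320 > K1 = 410.
Since the inequalities point opposite ways, species 2 can invade but species 1 cannot.

species 2 excludes species 1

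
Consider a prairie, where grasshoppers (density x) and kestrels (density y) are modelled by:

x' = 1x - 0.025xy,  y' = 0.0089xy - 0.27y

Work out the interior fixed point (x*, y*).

x* ≈ 30.3, y* ≈ 40

Set dy/dt = 0 with y > 0: 0.0089x - 0.27 = 0, so x* = 0.27/0.0089 = 30.3.
Set dx/dt = 0 with x > 0: 1 - 0.025y = 0, so y* = 1/0.025 = 40.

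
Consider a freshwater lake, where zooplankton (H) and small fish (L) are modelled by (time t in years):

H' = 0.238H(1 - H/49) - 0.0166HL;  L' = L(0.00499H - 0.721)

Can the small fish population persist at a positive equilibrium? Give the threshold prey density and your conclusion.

Threshold H = 144; K < 144, so no, the predator goes extinct.

The predator equation gives dL/dt > 0 only when H > 0.721/0.00499 = 144.
Without the predator, H → K = 49. Since 49 < 144, the predator cannot invade.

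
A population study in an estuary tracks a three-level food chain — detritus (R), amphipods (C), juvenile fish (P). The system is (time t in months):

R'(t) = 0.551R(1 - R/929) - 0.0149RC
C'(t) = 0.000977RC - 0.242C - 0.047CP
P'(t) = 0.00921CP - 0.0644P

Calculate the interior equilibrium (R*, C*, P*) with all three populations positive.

R* ≈ 753, C* ≈ 6.99, P* ≈ 10.5

From dP/dt = 0: 0.00921C* = 0.0644, so C* = 6.99.
From dR/dt = 0: 0.551(1 - R*/929) = 0.0149·6.99, giving R* = 929·(1 - 0.189) = 753.
From dC/dt = 0: 0.000977·753 - 0.242 = 0.047P*, so P* = 0.494/0.047 = 10.5.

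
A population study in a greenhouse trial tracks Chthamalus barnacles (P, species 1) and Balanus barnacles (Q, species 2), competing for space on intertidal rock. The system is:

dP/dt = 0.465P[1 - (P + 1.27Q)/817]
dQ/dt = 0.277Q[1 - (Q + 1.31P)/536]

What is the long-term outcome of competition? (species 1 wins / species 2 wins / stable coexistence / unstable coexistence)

species 1 excludes species 2

Compare the nullcline intercepts: K1/α12 = 817/1.27 = 643 > K2 = 536; K2/α21 = 536/1.31 = 409 < K1 = 817.
Since the inequalities point opposite ways, species 1 can invade but species 2 cannot.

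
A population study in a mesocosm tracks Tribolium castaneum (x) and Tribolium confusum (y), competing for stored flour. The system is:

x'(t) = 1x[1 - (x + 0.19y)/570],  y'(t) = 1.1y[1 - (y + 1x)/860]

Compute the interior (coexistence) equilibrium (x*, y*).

Setting both brackets to zero gives the nullclines x + 0.19y = 570 and 1x + y = 860.
Substituting y = 860 - 1x into the first: x(1 - 0.19·1) = 570 - 0.19·860.
So x* = 407/0.81 = 502, and then y* = 860 - 1·502 = 358.

x* ≈ 502, y* ≈ 358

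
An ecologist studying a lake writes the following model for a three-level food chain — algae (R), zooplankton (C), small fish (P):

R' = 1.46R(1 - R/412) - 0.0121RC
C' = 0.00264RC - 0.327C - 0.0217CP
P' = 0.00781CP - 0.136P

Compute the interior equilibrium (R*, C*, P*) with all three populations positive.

R* ≈ 353, C* ≈ 17.4, P* ≈ 27.8

From dP/dt = 0: 0.00781C* = 0.136, so C* = 17.4.
From dR/dt = 0: 1.46(1 - R*/412) = 0.0121·17.4, giving R* = 412·(1 - 0.144) = 353.
From dC/dt = 0: 0.00264·353 - 0.327 = 0.0217P*, so P* = 0.604/0.0217 = 27.8.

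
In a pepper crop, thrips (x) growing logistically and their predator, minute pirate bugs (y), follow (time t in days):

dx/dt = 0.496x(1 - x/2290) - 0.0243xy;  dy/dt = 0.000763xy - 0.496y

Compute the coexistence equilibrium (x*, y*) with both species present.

x* ≈ 650, y* ≈ 14.6

From dy/dt = 0 with y > 0: 0.000763x* = 0.496, so x* = 650.
Substitute into dx/dt = 0: 0.496(1 - 650/2290) = 0.0243y*.
The bracket is 0.716, giving y* = 0.355/0.0243 = 14.6.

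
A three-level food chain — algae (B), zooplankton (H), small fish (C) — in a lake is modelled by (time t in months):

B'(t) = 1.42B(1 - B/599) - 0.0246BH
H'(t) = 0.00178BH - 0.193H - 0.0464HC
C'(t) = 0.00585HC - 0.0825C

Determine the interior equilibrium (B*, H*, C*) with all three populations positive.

From dC/dt = 0: 0.00585H* = 0.0825, so H* = 14.1.
From dB/dt = 0: 1.42(1 - B*/599) = 0.0246·14.1, giving B* = 599·(1 - 0.244) = 453.
From dH/dt = 0: 0.00178·453 - 0.193 = 0.0464C*, so C* = 0.613/0.0464 = 13.2.

B* ≈ 453, H* ≈ 14.1, C* ≈ 13.2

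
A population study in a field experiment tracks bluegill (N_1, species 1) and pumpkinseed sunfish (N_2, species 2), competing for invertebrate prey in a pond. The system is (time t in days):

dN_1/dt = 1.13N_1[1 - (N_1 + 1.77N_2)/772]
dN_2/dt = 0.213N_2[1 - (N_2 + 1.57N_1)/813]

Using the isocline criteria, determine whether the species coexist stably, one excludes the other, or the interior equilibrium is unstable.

Compare the nullcline intercepts: K1/α12 = 772/1.77 = 436 < K2 = 813; K2/α21 = 813/1.57 = 518 < K1 = 772.
Since both are reversed, neither can invade when rare; the interior point is a saddle.

unstable coexistence (outcome depends on initial conditions)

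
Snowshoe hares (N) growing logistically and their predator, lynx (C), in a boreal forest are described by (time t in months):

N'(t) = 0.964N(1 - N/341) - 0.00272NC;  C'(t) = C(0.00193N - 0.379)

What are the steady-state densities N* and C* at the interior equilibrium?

N* ≈ 196, C* ≈ 150

From dC/dt = 0 with C > 0: 0.00193N* = 0.379, so N* = 196.
Substitute into dN/dt = 0: 0.964(1 - 196/341) = 0.00272C*.
The bracket is 0.424, giving C* = 0.409/0.00272 = 150.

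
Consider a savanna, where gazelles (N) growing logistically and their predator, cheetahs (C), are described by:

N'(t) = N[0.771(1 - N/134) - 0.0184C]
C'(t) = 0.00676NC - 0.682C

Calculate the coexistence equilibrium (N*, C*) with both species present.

N* ≈ 101, C* ≈ 10.4

From dC/dt = 0 with C > 0: 0.00676N* = 0.682, so N* = 101.
Substitute into dN/dt = 0: 0.771(1 - 101/134) = 0.0184C*.
The bracket is 0.247, giving C* = 0.191/0.0184 = 10.4.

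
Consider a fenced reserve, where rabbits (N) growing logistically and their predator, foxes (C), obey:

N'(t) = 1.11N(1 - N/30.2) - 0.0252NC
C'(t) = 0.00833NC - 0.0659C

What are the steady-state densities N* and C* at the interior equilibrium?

From dC/dt = 0 with C > 0: 0.00833N* = 0.0659, so N* = 7.91.
Substitute into dN/dt = 0: 1.11(1 - 7.91/30.2) = 0.0252C*.
The bracket is 0.738, giving C* = 0.819/0.0252 = 32.5.

N* ≈ 7.91, C* ≈ 32.5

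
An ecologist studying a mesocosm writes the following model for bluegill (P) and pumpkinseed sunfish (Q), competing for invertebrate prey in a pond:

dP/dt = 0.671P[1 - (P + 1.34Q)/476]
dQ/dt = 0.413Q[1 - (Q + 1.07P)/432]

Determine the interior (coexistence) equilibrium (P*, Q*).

P* ≈ 237, Q* ≈ 178

Setting both brackets to zero gives the nullclines P + 1.34Q = 476 and 1.07P + Q = 432.
Substituting Q = 432 - 1.07P into the first: P(1 - 1.34·1.07) = 476 - 1.34·432.
So P* = -103/-0.434 = 237, and then Q* = 432 - 1.07·237 = 178.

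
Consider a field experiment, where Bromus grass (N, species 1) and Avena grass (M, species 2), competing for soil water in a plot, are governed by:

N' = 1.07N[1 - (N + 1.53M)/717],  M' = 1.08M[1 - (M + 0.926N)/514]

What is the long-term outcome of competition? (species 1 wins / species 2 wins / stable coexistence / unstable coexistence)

unstable coexistence (outcome depends on initial conditions)

Compare the nullcline intercepts: K1/α12 = 717/1.53 = 469 < K2 = 514; K2/α21 = 514/0.926 = 555 < K1 = 717.
Since both are reversed, neither can invade when rare; the interior point is a saddle.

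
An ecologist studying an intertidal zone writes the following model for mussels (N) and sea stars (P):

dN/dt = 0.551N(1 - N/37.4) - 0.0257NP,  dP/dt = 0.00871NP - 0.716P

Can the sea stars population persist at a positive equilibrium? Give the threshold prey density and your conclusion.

Threshold N = 82.2; K < 82.2, so no, the predator goes extinct.

The predator equation gives dP/dt > 0 only when N > 0.716/0.00871 = 82.2.
Without the predator, N → K = 37.4. Since 37.4 < 82.2, the predator cannot invade.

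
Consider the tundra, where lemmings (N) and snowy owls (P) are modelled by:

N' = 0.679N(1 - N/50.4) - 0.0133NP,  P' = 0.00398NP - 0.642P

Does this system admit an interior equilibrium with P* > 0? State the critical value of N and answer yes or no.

Threshold N = 161; K < 161, so no, the predator goes extinct.

The predator equation gives dP/dt > 0 only when N > 0.642/0.00398 = 161.
Without the predator, N → K = 50.4. Since 50.4 < 161, the predator cannot invade.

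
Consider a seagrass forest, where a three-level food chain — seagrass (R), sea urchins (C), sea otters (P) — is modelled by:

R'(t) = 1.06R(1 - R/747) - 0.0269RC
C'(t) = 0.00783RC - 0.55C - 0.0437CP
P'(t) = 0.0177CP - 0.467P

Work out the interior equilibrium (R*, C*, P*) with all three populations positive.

R* ≈ 247, C* ≈ 26.4, P* ≈ 31.6

From dP/dt = 0: 0.0177C* = 0.467, so C* = 26.4.
From dR/dt = 0: 1.06(1 - R*/747) = 0.0269·26.4, giving R* = 747·(1 - 0.67) = 247.
From dC/dt = 0: 0.00783·247 - 0.55 = 0.0437P*, so P* = 1.38/0.0437 = 31.6.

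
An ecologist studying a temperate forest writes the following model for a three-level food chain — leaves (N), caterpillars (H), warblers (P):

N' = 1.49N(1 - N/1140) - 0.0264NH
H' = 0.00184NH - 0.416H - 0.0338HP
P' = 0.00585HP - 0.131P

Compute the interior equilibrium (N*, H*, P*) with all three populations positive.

N* ≈ 688, H* ≈ 22.4, P* ≈ 25.1

From dP/dt = 0: 0.00585H* = 0.131, so H* = 22.4.
From dN/dt = 0: 1.49(1 - N*/1140) = 0.0264·22.4, giving N* = 1140·(1 - 0.397) = 688.
From dH/dt = 0: 0.00184·688 - 0.416 = 0.0338P*, so P* = 0.849/0.0338 = 25.1.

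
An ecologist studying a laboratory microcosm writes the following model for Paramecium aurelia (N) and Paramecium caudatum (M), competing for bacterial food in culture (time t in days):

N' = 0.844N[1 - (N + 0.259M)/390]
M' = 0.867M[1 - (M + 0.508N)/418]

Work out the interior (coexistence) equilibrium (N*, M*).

Setting both brackets to zero gives the nullclines N + 0.259M = 390 and 0.508N + M = 418.
Substituting M = 418 - 0.508N into the first: N(1 - 0.259·0.508) = 390 - 0.259·418.
So N* = 282/0.868 = 324, and then M* = 418 - 0.508·324 = 253.

N* ≈ 324, M* ≈ 253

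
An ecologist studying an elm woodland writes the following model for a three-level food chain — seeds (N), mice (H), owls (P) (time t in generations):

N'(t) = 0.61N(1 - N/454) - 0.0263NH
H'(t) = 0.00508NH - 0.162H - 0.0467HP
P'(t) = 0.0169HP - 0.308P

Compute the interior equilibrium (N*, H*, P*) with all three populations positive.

From dP/dt = 0: 0.0169H* = 0.308, so H* = 18.2.
From dN/dt = 0: 0.61(1 - N*/454) = 0.0263·18.2, giving N* = 454·(1 - 0.786) = 97.3.
From dH/dt = 0: 0.00508·97.3 - 0.162 = 0.0467P*, so P* = 0.332/0.0467 = 7.11.

N* ≈ 97.3, H* ≈ 18.2, P* ≈ 7.11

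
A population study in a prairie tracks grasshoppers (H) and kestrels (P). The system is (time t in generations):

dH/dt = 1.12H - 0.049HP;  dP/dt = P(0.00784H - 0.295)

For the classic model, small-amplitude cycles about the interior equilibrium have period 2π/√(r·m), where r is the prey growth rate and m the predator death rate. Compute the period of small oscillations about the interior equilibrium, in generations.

T ≈ 10.9 generations

Here r = 1.12 and m = 0.295, so r·m = 0.33.
ω = √0.33 = 0.575 per generation, hence T = 2π/ω ≈ 10.9 generations.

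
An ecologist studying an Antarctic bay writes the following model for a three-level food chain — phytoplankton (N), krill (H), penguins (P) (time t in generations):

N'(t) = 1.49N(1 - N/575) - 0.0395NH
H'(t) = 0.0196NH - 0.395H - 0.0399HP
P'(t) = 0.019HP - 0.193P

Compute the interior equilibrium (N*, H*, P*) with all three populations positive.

N* ≈ 420, H* ≈ 10.2, P* ≈ 196

From dP/dt = 0: 0.019H* = 0.193, so H* = 10.2.
From dN/dt = 0: 1.49(1 - N*/575) = 0.0395·10.2, giving N* = 575·(1 - 0.269) = 420.
From dH/dt = 0: 0.0196·420 - 0.395 = 0.0399P*, so P* = 7.84/0.0399 = 196.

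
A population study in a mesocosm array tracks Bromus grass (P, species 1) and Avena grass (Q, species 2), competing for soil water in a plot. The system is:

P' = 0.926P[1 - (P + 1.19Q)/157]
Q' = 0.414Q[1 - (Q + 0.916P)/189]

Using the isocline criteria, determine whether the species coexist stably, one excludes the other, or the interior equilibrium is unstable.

Compare the nullcline intercepts: K1/α12 = 157/1.19 = 132 < K2 = 189; K2/α21 = 189/0.916 = 206 > K1 = 157.
Since the inequalities point opposite ways, species 2 can invade but species 1 cannot.

species 2 excludes species 1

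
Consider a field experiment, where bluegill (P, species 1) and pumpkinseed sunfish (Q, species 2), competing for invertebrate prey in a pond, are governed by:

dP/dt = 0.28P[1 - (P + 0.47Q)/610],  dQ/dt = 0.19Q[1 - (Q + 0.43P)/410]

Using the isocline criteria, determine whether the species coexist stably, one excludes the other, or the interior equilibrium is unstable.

stable coexistence

Compare the nullcline intercepts: K1/α12 = 610/0.47 = 1300 > K2 = 410; K2/α21 = 410/0.43 = 953 > K1 = 610.
Since both inequalities hold, each species can invade when rare, so the interior equilibrium is stable.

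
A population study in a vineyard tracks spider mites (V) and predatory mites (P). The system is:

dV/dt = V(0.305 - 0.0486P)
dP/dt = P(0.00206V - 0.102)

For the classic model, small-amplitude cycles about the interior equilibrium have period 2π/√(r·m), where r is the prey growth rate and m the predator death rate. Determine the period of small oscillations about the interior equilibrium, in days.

T ≈ 35.6 days

Here r = 0.305 and m = 0.102, so r·m = 0.0311.
ω = √0.0311 = 0.176 per day, hence T = 2π/ω ≈ 35.6 days.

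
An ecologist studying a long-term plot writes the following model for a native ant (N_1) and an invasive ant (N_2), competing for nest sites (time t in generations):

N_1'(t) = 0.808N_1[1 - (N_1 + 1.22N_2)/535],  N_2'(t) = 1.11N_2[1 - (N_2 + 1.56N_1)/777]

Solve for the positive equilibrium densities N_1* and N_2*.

N_1* ≈ 457, N_2* ≈ 63.8

Setting both brackets to zero gives the nullclines N_1 + 1.22N_2 = 535 and 1.56N_1 + N_2 = 777.
Substituting N_2 = 777 - 1.56N_1 into the first: N_1(1 - 1.22·1.56) = 535 - 1.22·777.
So N_1* = -413/-0.903 = 457, and then N_2* = 777 - 1.56·457 = 63.8.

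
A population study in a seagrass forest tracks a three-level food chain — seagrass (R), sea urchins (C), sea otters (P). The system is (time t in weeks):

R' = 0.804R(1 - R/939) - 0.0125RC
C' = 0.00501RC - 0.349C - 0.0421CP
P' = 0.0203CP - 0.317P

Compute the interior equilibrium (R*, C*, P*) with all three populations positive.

From dP/dt = 0: 0.0203C* = 0.317, so C* = 15.6.
From dR/dt = 0: 0.804(1 - R*/939) = 0.0125·15.6, giving R* = 939·(1 - 0.243) = 711.
From dC/dt = 0: 0.00501·711 - 0.349 = 0.0421P*, so P* = 3.21/0.0421 = 76.3.

R* ≈ 711, C* ≈ 15.6, P* ≈ 76.3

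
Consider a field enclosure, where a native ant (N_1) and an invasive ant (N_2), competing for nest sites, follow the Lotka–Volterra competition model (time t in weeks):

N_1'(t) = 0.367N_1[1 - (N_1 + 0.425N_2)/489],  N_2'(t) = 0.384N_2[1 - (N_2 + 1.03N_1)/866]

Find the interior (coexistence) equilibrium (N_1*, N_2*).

N_1* ≈ 215, N_2* ≈ 644

Setting both brackets to zero gives the nullclines N_1 + 0.425N_2 = 489 and 1.03N_1 + N_2 = 866.
Substituting N_2 = 866 - 1.03N_1 into the first: N_1(1 - 0.425·1.03) = 489 - 0.425·866.
So N_1* = 121/0.562 = 215, and then N_2* = 866 - 1.03·215 = 644.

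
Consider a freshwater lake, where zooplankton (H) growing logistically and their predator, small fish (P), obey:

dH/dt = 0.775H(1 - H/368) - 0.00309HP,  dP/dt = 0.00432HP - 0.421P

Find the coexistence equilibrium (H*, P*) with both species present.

From dP/dt = 0 with P > 0: 0.00432H* = 0.421, so H* = 97.5.
Substitute into dH/dt = 0: 0.775(1 - 97.5/368) = 0.00309P*.
The bracket is 0.735, giving P* = 0.57/0.00309 = 184.

H* ≈ 97.5, P* ≈ 184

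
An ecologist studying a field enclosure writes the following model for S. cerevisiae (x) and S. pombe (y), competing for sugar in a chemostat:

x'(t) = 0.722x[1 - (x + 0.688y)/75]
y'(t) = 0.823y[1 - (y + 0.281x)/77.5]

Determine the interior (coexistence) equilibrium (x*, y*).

Setting both brackets to zero gives the nullclines x + 0.688y = 75 and 0.281x + y = 77.5.
Substituting y = 77.5 - 0.281x into the first: x(1 - 0.688·0.281) = 75 - 0.688·77.5.
So x* = 21.7/0.807 = 26.9, and then y* = 77.5 - 0.281·26.9 = 69.9.

x* ≈ 26.9, y* ≈ 69.9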